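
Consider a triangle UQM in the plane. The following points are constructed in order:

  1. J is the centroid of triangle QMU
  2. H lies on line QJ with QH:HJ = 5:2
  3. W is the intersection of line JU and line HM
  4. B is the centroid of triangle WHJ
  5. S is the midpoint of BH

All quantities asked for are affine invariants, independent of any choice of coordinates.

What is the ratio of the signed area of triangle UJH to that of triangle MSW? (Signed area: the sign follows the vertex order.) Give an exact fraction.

[UJH]:[MSW] = -54/7

Set U = (0, 0), Q = (1, 0), M = (0, 1); any affine frame gives the same invariant.
1. J is the centroid of triangle QMU ⇒ J = (1/3, 1/3)
2. H lies on line QJ with QH:HJ = 5:2 ⇒ H = (11/21, 5/21)
3. W is the intersection of line JU and line HM ⇒ W = (11/27, 11/27)
4. B is the centroid of triangle WHJ ⇒ B = (239/567, 185/567)
5. S is the midpoint of BH ⇒ S = (268/567, 160/567)
2·[UJH] = -2/21, 2·[MSW] = 1/81
[UJH]:[MSW] = -2/21:1/81 = -54/7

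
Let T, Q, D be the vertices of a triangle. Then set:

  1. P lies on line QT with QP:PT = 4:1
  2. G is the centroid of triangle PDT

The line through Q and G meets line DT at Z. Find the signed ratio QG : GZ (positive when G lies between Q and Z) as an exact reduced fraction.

Set T = (0, 0), Q = (1, 0), D = (0, 1); any affine frame gives the same invariant.
1. P lies on line QT with QP:PT = 4:1 ⇒ P = (1/5, 0)
2. G is the centroid of triangle PDT ⇒ G = (1/15, 1/3)
line QG meets DT at Z = (0, 5/14)
G = Q + t·(Z−Q) with t = 14/15, so QG:GZ = 14/15:1/15

QG:GZ = 14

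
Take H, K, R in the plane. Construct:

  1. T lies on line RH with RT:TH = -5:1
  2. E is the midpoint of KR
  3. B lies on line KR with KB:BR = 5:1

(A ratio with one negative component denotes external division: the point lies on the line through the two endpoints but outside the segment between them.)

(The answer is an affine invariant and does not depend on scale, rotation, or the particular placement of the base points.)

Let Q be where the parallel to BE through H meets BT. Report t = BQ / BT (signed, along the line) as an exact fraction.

t = 4/5

Work in coordinates with H = (0, 0), K = (1, 0), R = (0, 1).
1. T lies on line RH with RT:TH = -5:1 ⇒ T = (0, -1/4)
2. E is the midpoint of KR ⇒ E = (1/2, 1/2)
3. B lies on line KR with KB:BR = 5:1 ⇒ B = (1/6, 5/6)
through H parallel to BE: direction (1/3, -1/3); meets BT at Q = (1/30, -1/30)
Q = B + t·(T−B) with t = 4/5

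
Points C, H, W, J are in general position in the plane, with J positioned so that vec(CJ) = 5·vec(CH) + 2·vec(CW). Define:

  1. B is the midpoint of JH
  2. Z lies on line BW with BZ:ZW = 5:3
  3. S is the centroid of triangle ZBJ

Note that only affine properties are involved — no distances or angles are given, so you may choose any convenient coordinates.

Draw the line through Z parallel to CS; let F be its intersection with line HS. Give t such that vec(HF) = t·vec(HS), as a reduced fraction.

Set C = (0, 0), H = (1, 0), W = (0, 1), J = (5, 2); any affine frame gives the same invariant.
1. B is the midpoint of JH ⇒ B = (3, 1)
2. Z lies on line BW with BZ:ZW = 5:3 ⇒ Z = (9/8, 1)
3. S is the centroid of triangle ZBJ ⇒ S = (73/24, 4/3)
through Z parallel to CS: direction (73/24, 4/3); meets HS at F = (1383/256, 23/8)
F = H + t·(S−H) with t = 69/32

t = 69/32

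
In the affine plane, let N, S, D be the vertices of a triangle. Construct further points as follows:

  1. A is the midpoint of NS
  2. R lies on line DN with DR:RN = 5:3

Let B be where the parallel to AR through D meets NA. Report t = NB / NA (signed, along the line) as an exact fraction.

t = 8/3

Set N = (0, 0), S = (1, 0), D = (0, 1); any affine frame gives the same invariant.
1. A is the midpoint of NS ⇒ A = (1/2, 0)
2. R lies on line DN with DR:RN = 5:3 ⇒ R = (0, 3/8)
through D parallel to AR: direction (-1/2, 3/8); meets NA at B = (4/3, 0)
B = N + t·(A−N) with t = 8/3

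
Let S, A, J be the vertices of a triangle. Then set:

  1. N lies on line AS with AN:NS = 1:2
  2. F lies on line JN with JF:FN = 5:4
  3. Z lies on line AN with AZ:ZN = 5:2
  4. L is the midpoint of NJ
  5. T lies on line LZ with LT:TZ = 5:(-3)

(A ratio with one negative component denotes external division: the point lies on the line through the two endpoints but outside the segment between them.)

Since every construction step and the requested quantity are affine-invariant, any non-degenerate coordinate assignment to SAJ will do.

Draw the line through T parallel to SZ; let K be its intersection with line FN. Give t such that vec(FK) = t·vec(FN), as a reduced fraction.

Set S = (0, 0), A = (1, 0), J = (0, 1); any affine frame gives the same invariant.
1. N lies on line AS with AN:NS = 1:2 ⇒ N = (2/3, 0)
2. F lies on line JN with JF:FN = 5:4 ⇒ F = (10/27, 4/9)
3. Z lies on line AN with AZ:ZN = 5:2 ⇒ Z = (16/21, 0)
4. L is the midpoint of NJ ⇒ L = (1/3, 1/2)
5. T lies on line LZ with LT:TZ = 5:(-3) ⇒ T = (59/42, -3/4)
through T parallel to SZ: direction (16/21, 0); meets FN at K = (7/6, -3/4)
K = F + t·(N−F) with t = 43/16

t = 43/16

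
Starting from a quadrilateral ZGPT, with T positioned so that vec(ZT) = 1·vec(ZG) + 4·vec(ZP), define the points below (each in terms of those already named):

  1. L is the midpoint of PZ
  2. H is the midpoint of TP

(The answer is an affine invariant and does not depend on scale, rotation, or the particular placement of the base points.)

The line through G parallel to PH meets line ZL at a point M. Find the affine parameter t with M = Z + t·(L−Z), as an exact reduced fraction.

Choose coordinates Z = (0, 0), G = (1, 0), P = (0, 1), T = (1, 4).
1. L is the midpoint of PZ ⇒ L = (0, 1/2)
2. H is the midpoint of TP ⇒ H = (1/2, 5/2)
through G parallel to PH: direction (1/2, 3/2); meets ZL at M = (0, -3)
M = Z + t·(L−Z) with t = -6

t = -6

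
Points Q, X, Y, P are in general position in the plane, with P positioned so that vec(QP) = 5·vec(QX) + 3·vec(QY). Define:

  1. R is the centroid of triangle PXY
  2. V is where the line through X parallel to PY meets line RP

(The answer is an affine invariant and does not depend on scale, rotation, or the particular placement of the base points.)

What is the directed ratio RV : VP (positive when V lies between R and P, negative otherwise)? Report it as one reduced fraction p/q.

Assign Q = (0, 0), X = (1, 0), Y = (0, 1), P = (5, 3) — the answer is frame-independent, so this choice is without loss of generality.
1. R is the centroid of triangle PXY ⇒ R = (2, 4/3)
2. V is where the line through X parallel to PY meets line RP ⇒ V = (-4, -2)
V = R + t·(P−R) with t = -2, so RV:VP = t:(1−t) = -2:3

RV:VP = -2/3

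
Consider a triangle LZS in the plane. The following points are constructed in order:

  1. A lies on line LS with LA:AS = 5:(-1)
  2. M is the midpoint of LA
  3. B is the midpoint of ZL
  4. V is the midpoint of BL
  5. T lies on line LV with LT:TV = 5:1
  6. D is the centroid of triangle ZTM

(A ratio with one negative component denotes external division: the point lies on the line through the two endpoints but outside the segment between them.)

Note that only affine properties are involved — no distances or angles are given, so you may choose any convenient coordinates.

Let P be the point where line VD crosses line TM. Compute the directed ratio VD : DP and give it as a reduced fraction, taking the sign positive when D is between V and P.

Assign L = (0, 0), Z = (1, 0), S = (0, 1) — the answer is frame-independent, so this choice is without loss of generality.
1. A lies on line LS with LA:AS = 5:(-1) ⇒ A = (0, 5/4)
2. M is the midpoint of LA ⇒ M = (0, 5/8)
3. B is the midpoint of ZL ⇒ B = (1/2, 0)
4. V is the midpoint of BL ⇒ V = (1/4, 0)
5. T lies on line LV with LT:TV = 5:1 ⇒ T = (5/24, 0)
6. D is the centroid of triangle ZTM ⇒ D = (29/72, 5/24)
line VD meets TM at P = (85/384, -5/128)
D = V + t·(P−V) with t = -16/3, so VD:DP = -16/3:19/3

VD:DP = -16/19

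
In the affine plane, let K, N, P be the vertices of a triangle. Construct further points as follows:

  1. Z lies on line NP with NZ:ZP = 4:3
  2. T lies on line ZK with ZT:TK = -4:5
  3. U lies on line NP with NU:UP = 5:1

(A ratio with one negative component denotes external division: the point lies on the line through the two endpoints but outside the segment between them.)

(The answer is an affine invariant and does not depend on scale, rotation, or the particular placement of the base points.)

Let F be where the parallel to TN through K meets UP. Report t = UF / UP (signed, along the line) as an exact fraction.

Choose coordinates K = (0, 0), N = (1, 0), P = (0, 1).
1. Z lies on line NP with NZ:ZP = 4:3 ⇒ Z = (3/7, 4/7)
2. T lies on line ZK with ZT:TK = -4:5 ⇒ T = (15/7, 20/7)
3. U lies on line NP with NU:UP = 5:1 ⇒ U = (1/6, 5/6)
through K parallel to TN: direction (-8/7, -20/7); meets UP at F = (2/7, 5/7)
F = U + t·(P−U) with t = -5/7

t = -5/7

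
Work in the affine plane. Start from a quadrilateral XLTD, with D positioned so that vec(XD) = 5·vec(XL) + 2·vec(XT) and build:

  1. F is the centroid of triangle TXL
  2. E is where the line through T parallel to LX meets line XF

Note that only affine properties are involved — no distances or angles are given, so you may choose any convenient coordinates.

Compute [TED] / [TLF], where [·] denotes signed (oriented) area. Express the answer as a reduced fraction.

Choose coordinates X = (0, 0), L = (1, 0), T = (0, 1), D = (5, 2).
1. F is the centroid of triangle TXL ⇒ F = (1/3, 1/3)
2. E is where the line through T parallel to LX meets line XF ⇒ E = (1, 1)
2·[TED] = 1, 2·[TLF] = -1/3
[TED]:[TLF] = 1:-1/3 = -3

[TED]:[TLF] = -3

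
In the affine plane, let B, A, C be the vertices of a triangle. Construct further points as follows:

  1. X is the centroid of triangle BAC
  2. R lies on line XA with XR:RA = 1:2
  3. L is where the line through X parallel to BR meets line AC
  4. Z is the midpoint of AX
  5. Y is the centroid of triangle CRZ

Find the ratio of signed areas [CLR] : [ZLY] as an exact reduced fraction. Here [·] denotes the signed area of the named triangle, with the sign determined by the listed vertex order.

[CLR]:[ZLY] = -16/5

Choose coordinates B = (0, 0), A = (1, 0), C = (0, 1).
1. X is the centroid of triangle BAC ⇒ X = (1/3, 1/3)
2. R lies on line XA with XR:RA = 1:2 ⇒ R = (5/9, 2/9)
3. L is where the line through X parallel to BR meets line AC ⇒ L = (4/7, 3/7)
4. Z is the midpoint of AX ⇒ Z = (2/3, 1/6)
5. Y is the centroid of triangle CRZ ⇒ Y = (11/27, 25/54)
2·[CLR] = -8/63, 2·[ZLY] = 5/126
[CLR]:[ZLY] = -8/63:5/126 = -16/5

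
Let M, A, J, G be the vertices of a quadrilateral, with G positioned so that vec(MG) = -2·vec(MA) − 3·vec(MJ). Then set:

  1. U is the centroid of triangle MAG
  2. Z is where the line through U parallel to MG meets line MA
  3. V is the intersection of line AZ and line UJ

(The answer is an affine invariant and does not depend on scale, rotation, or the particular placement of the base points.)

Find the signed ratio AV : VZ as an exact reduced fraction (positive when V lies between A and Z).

Choose coordinates M = (0, 0), A = (1, 0), J = (0, 1), G = (-2, -3).
1. U is the centroid of triangle MAG ⇒ U = (-1/3, -1)
2. Z is where the line through U parallel to MG meets line MA ⇒ Z = (1/3, 0)
3. V is the intersection of line AZ and line UJ ⇒ V = (-1/6, 0)
V = A + t·(Z−A) with t = 7/4, so AV:VZ = t:(1−t) = 7/4:-3/4

AV:VZ = -7/3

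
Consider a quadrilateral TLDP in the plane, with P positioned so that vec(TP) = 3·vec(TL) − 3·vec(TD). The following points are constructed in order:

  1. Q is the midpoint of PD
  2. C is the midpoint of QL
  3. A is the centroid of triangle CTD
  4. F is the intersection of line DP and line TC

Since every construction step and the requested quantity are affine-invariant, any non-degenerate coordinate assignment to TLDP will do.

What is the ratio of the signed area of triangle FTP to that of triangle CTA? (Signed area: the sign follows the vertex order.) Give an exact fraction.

Work in coordinates with T = (0, 0), L = (1, 0), D = (0, 1), P = (3, -3).
1. Q is the midpoint of PD ⇒ Q = (3/2, -1)
2. C is the midpoint of QL ⇒ C = (5/4, -1/2)
3. A is the centroid of triangle CTD ⇒ A = (5/12, 1/6)
4. F is the intersection of line DP and line TC ⇒ F = (15/14, -3/7)
2·[FTP] = 27/14, 2·[CTA] = -5/12
[FTP]:[CTA] = 27/14:-5/12 = -162/35

[FTP]:[CTA] = -162/35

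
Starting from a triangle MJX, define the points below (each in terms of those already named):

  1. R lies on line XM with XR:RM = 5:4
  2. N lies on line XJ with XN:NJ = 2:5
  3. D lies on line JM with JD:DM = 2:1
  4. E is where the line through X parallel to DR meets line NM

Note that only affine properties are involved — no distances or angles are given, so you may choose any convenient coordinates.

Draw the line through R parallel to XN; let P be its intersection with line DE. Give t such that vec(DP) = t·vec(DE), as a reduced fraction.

t = 23/120

Set M = (0, 0), J = (1, 0), X = (0, 1); any affine frame gives the same invariant.
1. R lies on line XM with XR:RM = 5:4 ⇒ R = (0, 4/9)
2. N lies on line XJ with XN:NJ = 2:5 ⇒ N = (2/7, 5/7)
3. D lies on line JM with JD:DM = 2:1 ⇒ D = (1/3, 0)
4. E is where the line through X parallel to DR meets line NM ⇒ E = (6/23, 15/23)
through R parallel to XN: direction (2/7, -2/7); meets DE at P = (23/72, 1/8)
P = D + t·(E−D) with t = 23/120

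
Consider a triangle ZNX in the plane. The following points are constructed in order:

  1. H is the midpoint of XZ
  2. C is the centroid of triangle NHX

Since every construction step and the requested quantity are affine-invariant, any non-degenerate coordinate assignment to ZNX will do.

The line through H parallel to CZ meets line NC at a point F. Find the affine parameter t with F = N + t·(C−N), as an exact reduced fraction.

Work in coordinates with Z = (0, 0), N = (1, 0), X = (0, 1).
1. H is the midpoint of XZ ⇒ H = (0, 1/2)
2. C is the centroid of triangle NHX ⇒ C = (1/3, 1/2)
through H parallel to CZ: direction (-1/3, -1/2); meets NC at F = (1/9, 2/3)
F = N + t·(C−N) with t = 4/3

t = 4/3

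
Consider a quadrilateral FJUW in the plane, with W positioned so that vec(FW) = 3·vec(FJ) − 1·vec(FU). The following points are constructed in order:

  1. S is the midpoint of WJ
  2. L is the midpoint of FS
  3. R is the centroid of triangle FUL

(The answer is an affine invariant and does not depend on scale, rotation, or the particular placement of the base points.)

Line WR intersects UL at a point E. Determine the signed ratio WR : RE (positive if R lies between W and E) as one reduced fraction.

WR:RE = -25/4

Work in coordinates with F = (0, 0), J = (1, 0), U = (0, 1), W = (3, -1).
1. S is the midpoint of WJ ⇒ S = (2, -1/2)
2. L is the midpoint of FS ⇒ L = (1, -1/4)
3. R is the centroid of triangle FUL ⇒ R = (1/3, 1/4)
line WR meets UL at E = (19/25, 1/20)
R = W + t·(E−W) with t = 25/21, so WR:RE = 25/21:-4/21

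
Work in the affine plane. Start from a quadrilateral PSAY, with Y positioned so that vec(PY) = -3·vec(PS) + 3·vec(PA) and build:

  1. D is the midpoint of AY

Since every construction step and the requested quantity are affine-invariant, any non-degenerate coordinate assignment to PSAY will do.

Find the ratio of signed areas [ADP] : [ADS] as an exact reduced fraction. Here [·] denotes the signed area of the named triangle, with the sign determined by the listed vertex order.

Set P = (0, 0), S = (1, 0), A = (0, 1), Y = (-3, 3); any affine frame gives the same invariant.
1. D is the midpoint of AY ⇒ D = (-3/2, 2)
2·[ADP] = 3/2, 2·[ADS] = 1/2
[ADP]:[ADS] = 3/2:1/2 = 3

[ADP]:[ADS] = 3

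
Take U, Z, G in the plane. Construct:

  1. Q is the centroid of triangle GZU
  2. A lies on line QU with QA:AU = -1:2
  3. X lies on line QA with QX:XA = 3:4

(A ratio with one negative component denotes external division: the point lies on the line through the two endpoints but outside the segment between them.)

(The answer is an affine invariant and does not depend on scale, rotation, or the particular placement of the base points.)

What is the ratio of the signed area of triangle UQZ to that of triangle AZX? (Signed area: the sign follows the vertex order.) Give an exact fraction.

[UQZ]:[AZX] = 7/4

Assign U = (0, 0), Z = (1, 0), G = (0, 1) — the answer is frame-independent, so this choice is without loss of generality.
1. Q is the centroid of triangle GZU ⇒ Q = (1/3, 1/3)
2. A lies on line QU with QA:AU = -1:2 ⇒ A = (2/3, 2/3)
3. X lies on line QA with QX:XA = 3:4 ⇒ X = (10/21, 10/21)
2·[UQZ] = -1/3, 2·[AZX] = -4/21
[UQZ]:[AZX] = -1/3:-4/21 = 7/4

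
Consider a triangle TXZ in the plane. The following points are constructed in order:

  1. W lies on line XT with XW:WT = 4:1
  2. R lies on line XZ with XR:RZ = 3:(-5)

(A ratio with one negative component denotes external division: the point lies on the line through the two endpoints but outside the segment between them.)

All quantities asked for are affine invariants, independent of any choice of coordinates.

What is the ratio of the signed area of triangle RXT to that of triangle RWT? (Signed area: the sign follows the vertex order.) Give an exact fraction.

Choose coordinates T = (0, 0), X = (1, 0), Z = (0, 1).
1. W lies on line XT with XW:WT = 4:1 ⇒ W = (1/5, 0)
2. R lies on line XZ with XR:RZ = 3:(-5) ⇒ R = (5/2, -3/2)
2·[RXT] = 3/2, 2·[RWT] = 3/10
[RXT]:[RWT] = 3/2:3/10 = 5

[RXT]:[RWT] = 5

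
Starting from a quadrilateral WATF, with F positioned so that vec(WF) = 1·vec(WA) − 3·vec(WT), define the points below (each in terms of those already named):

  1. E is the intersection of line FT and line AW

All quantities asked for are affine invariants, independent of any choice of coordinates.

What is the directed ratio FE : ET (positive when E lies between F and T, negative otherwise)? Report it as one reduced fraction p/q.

Assign W = (0, 0), A = (1, 0), T = (0, 1), F = (1, -3) — the answer is frame-independent, so this choice is without loss of generality.
1. E is the intersection of line FT and line AW ⇒ E = (1/4, 0)
E = F + t·(T−F) with t = 3/4, so FE:ET = t:(1−t) = 3/4:1/4

FE:ET = 3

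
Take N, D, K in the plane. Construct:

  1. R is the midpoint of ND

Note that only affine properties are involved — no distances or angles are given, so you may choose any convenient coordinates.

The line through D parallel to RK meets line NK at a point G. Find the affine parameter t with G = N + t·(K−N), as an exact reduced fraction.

t = 2

Work in coordinates with N = (0, 0), D = (1, 0), K = (0, 1).
1. R is the midpoint of ND ⇒ R = (1/2, 0)
through D parallel to RK: direction (-1/2, 1); meets NK at G = (0, 2)
G = N + t·(K−N) with t = 2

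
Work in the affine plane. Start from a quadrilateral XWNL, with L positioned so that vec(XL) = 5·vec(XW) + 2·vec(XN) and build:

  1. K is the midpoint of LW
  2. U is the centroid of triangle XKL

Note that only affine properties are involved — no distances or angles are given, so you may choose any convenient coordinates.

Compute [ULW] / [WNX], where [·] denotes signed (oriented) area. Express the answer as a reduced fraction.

[ULW]:[WNX] = -2/3

Assign X = (0, 0), W = (1, 0), N = (0, 1), L = (5, 2) — the answer is frame-independent, so this choice is without loss of generality.
1. K is the midpoint of LW ⇒ K = (3, 1)
2. U is the centroid of triangle XKL ⇒ U = (8/3, 1)
2·[ULW] = -2/3, 2·[WNX] = 1
[ULW]:[WNX] = -2/3:1 = -2/3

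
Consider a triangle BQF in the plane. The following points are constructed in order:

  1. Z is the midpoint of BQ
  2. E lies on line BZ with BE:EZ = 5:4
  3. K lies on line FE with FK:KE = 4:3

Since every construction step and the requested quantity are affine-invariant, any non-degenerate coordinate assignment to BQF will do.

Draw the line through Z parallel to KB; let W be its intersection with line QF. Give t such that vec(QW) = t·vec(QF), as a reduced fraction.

Set B = (0, 0), Q = (1, 0), F = (0, 1); any affine frame gives the same invariant.
1. Z is the midpoint of BQ ⇒ Z = (1/2, 0)
2. E lies on line BZ with BE:EZ = 5:4 ⇒ E = (5/18, 0)
3. K lies on line FE with FK:KE = 4:3 ⇒ K = (10/63, 3/7)
through Z parallel to KB: direction (-10/63, -3/7); meets QF at W = (47/74, 27/74)
W = Q + t·(F−Q) with t = 27/74

t = 27/74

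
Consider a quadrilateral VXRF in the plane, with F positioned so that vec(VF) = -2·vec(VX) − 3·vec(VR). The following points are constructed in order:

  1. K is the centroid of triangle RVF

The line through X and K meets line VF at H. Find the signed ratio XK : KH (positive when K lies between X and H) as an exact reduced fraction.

Work in coordinates with V = (0, 0), X = (1, 0), R = (0, 1), F = (-2, -3).
1. K is the centroid of triangle RVF ⇒ K = (-2/3, -2/3)
line XK meets VF at H = (-4/11, -6/11)
K = X + t·(H−X) with t = 11/9, so XK:KH = 11/9:-2/9

XK:KH = -11/2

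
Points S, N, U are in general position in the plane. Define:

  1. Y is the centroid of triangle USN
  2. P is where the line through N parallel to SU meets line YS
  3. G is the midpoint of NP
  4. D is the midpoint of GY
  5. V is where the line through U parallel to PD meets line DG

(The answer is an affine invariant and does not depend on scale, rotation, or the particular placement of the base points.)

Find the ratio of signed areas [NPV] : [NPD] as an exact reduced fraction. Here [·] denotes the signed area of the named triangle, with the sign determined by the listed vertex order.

Choose coordinates S = (0, 0), N = (1, 0), U = (0, 1).
1. Y is the centroid of triangle USN ⇒ Y = (1/3, 1/3)
2. P is where the line through N parallel to SU meets line YS ⇒ P = (1, 1)
3. G is the midpoint of NP ⇒ G = (1, 1/2)
4. D is the midpoint of GY ⇒ D = (2/3, 5/12)
5. V is where the line through U parallel to PD meets line DG ⇒ V = (-1/2, 1/8)
2·[NPV] = 3/2, 2·[NPD] = 1/3
[NPV]:[NPD] = 3/2:1/3 = 9/2

[NPV]:[NPD] = 9/2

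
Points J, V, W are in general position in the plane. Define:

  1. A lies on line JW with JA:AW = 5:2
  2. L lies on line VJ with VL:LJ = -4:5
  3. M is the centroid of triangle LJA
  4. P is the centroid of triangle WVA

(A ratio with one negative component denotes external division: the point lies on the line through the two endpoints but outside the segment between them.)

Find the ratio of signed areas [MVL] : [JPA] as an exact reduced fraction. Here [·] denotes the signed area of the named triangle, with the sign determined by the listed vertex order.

[MVL]:[JPA] = 4

Assign J = (0, 0), V = (1, 0), W = (0, 1) — the answer is frame-independent, so this choice is without loss of generality.
1. A lies on line JW with JA:AW = 5:2 ⇒ A = (0, 5/7)
2. L lies on line VJ with VL:LJ = -4:5 ⇒ L = (5, 0)
3. M is the centroid of triangle LJA ⇒ M = (5/3, 5/21)
4. P is the centroid of triangle WVA ⇒ P = (1/3, 4/7)
2·[MVL] = 20/21, 2·[JPA] = 5/21
[MVL]:[JPA] = 20/21:5/21 = 4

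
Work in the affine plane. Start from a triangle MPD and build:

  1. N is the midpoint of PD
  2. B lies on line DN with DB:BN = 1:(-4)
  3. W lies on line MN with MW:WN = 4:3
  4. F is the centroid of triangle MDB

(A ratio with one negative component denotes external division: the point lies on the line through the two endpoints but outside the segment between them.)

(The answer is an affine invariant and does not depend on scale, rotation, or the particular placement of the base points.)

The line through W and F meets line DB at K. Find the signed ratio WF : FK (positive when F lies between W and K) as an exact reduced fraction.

WF:FK = 2/7

Work in coordinates with M = (0, 0), P = (1, 0), D = (0, 1).
1. N is the midpoint of PD ⇒ N = (1/2, 1/2)
2. B lies on line DN with DB:BN = 1:(-4) ⇒ B = (-1/6, 7/6)
3. W lies on line MN with MW:WN = 4:3 ⇒ W = (2/7, 2/7)
4. F is the centroid of triangle MDB ⇒ F = (-1/18, 13/18)
line WF meets DB at K = (-5/4, 9/4)
F = W + t·(K−W) with t = 2/9, so WF:FK = 2/9:7/9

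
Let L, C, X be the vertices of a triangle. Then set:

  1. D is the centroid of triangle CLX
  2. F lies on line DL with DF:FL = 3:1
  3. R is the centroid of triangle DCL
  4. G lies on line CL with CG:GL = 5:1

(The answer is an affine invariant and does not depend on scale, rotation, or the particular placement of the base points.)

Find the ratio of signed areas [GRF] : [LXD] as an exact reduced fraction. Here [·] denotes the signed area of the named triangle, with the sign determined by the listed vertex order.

[GRF]:[LXD] = -7/72

Work in coordinates with L = (0, 0), C = (1, 0), X = (0, 1).
1. D is the centroid of triangle CLX ⇒ D = (1/3, 1/3)
2. F lies on line DL with DF:FL = 3:1 ⇒ F = (1/12, 1/12)
3. R is the centroid of triangle DCL ⇒ R = (4/9, 1/9)
4. G lies on line CL with CG:GL = 5:1 ⇒ G = (1/6, 0)
2·[GRF] = 7/216, 2·[LXD] = -1/3
[GRF]:[LXD] = 7/216:-1/3 = -7/72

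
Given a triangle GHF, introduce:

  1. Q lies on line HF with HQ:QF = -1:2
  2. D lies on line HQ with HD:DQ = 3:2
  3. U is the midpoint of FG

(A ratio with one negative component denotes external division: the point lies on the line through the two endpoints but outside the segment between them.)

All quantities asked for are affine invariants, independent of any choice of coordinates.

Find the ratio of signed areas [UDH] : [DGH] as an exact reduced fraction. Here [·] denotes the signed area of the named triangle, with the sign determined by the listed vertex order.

Choose coordinates G = (0, 0), H = (1, 0), F = (0, 1).
1. Q lies on line HF with HQ:QF = -1:2 ⇒ Q = (2, -1)
2. D lies on line HQ with HD:DQ = 3:2 ⇒ D = (8/5, -3/5)
3. U is the midpoint of FG ⇒ U = (0, 1/2)
2·[UDH] = 3/10, 2·[DGH] = -3/5
[UDH]:[DGH] = 3/10:-3/5 = -1/2

[UDH]:[DGH] = -1/2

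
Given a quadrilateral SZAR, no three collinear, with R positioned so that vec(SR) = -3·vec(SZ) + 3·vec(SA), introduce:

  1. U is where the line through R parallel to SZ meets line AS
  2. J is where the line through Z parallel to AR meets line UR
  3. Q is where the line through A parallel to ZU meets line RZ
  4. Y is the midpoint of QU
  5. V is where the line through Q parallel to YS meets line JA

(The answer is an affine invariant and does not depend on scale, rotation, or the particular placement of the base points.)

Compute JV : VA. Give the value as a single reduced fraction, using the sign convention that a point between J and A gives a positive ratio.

JV:VA = -243/8

Choose coordinates S = (0, 0), Z = (1, 0), A = (0, 1), R = (-3, 3).
1. U is where the line through R parallel to SZ meets line AS ⇒ U = (0, 3)
2. J is where the line through Z parallel to AR meets line UR ⇒ J = (-7/2, 3)
3. Q is where the line through A parallel to ZU meets line RZ ⇒ Q = (1/9, 2/3)
4. Y is the midpoint of QU ⇒ Y = (1/18, 11/6)
5. V is where the line through Q parallel to YS meets line JA ⇒ V = (28/235, 219/235)
V = J + t·(A−J) with t = 243/235, so JV:VA = t:(1−t) = 243/235:-8/235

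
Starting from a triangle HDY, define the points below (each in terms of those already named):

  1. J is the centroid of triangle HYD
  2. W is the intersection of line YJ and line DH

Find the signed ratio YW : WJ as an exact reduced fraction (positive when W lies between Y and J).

Set H = (0, 0), D = (1, 0), Y = (0, 1); any affine frame gives the same invariant.
1. J is the centroid of triangle HYD ⇒ J = (1/3, 1/3)
2. W is the intersection of line YJ and line DH ⇒ W = (1/2, 0)
W = Y + t·(J−Y) with t = 3/2, so YW:WJ = t:(1−t) = 3/2:-1/2

YW:WJ = -3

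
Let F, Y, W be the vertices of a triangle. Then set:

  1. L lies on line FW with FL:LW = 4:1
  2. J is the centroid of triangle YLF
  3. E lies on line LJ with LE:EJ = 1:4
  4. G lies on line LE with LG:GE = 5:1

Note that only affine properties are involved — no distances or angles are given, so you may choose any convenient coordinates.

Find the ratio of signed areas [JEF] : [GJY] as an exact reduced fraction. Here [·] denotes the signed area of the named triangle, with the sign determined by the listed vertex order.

Choose coordinates F = (0, 0), Y = (1, 0), W = (0, 1).
1. L lies on line FW with FL:LW = 4:1 ⇒ L = (0, 4/5)
2. J is the centroid of triangle YLF ⇒ J = (1/3, 4/15)
3. E lies on line LJ with LE:EJ = 1:4 ⇒ E = (1/15, 52/75)
4. G lies on line LE with LG:GE = 5:1 ⇒ G = (1/18, 32/45)
2·[JEF] = 16/75, 2·[GJY] = 2/9
[JEF]:[GJY] = 16/75:2/9 = 24/25

[JEF]:[GJY] = 24/25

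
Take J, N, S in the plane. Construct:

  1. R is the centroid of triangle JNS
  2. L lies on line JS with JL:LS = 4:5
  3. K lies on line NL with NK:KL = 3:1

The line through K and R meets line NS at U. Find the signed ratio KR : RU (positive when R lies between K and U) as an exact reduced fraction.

Work in coordinates with J = (0, 0), N = (1, 0), S = (0, 1).
1. R is the centroid of triangle JNS ⇒ R = (1/3, 1/3)
2. L lies on line JS with JL:LS = 4:5 ⇒ L = (0, 4/9)
3. K lies on line NL with NK:KL = 3:1 ⇒ K = (1/4, 1/3)
line KR meets NS at U = (2/3, 1/3)
R = K + t·(U−K) with t = 1/5, so KR:RU = 1/5:4/5

KR:RU = 1/4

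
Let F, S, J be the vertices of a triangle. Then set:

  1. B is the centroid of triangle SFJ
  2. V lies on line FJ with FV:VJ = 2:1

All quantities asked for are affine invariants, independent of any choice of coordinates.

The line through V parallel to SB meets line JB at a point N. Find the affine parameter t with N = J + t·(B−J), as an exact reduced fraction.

Assign F = (0, 0), S = (1, 0), J = (0, 1) — the answer is frame-independent, so this choice is without loss of generality.
1. B is the centroid of triangle SFJ ⇒ B = (1/3, 1/3)
2. V lies on line FJ with FV:VJ = 2:1 ⇒ V = (0, 2/3)
through V parallel to SB: direction (-2/3, 1/3); meets JB at N = (2/9, 5/9)
N = J + t·(B−J) with t = 2/3

t = 2/3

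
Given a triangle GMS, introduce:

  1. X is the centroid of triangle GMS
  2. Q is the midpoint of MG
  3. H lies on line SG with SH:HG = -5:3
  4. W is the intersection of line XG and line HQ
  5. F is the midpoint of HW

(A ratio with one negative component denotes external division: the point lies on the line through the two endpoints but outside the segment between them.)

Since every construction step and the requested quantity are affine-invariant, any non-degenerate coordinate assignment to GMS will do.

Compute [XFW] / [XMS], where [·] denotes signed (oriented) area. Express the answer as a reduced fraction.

Work in coordinates with G = (0, 0), M = (1, 0), S = (0, 1).
1. X is the centroid of triangle GMS ⇒ X = (1/3, 1/3)
2. Q is the midpoint of MG ⇒ Q = (1/2, 0)
3. H lies on line SG with SH:HG = -5:3 ⇒ H = (0, -3/2)
4. W is the intersection of line XG and line HQ ⇒ W = (3/4, 3/4)
5. F is the midpoint of HW ⇒ F = (3/8, -3/8)
2·[XFW] = 5/16, 2·[XMS] = 1/3
[XFW]:[XMS] = 5/16:1/3 = 15/16

[XFW]:[XMS] = 15/16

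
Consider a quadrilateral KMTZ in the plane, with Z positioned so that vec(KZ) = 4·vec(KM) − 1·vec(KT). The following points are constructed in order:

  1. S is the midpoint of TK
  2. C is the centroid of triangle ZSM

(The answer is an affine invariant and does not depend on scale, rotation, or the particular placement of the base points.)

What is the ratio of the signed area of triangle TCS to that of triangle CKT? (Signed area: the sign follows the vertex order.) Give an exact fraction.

[TCS]:[CKT] = 1/2

Choose coordinates K = (0, 0), M = (1, 0), T = (0, 1), Z = (4, -1).
1. S is the midpoint of TK ⇒ S = (0, 1/2)
2. C is the centroid of triangle ZSM ⇒ C = (5/3, -1/6)
2·[TCS] = -5/6, 2·[CKT] = -5/3
[TCS]:[CKT] = -5/6:-5/3 = 1/2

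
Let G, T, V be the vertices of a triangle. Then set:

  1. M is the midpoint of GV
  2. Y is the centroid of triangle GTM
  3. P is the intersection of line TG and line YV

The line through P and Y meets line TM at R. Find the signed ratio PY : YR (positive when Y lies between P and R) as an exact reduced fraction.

Work in coordinates with G = (0, 0), T = (1, 0), V = (0, 1).
1. M is the midpoint of GV ⇒ M = (0, 1/2)
2. Y is the centroid of triangle GTM ⇒ Y = (1/3, 1/6)
3. P is the intersection of line TG and line YV ⇒ P = (2/5, 0)
line PY meets TM at R = (1/4, 3/8)
Y = P + t·(R−P) with t = 4/9, so PY:YR = 4/9:5/9

PY:YR = 4/5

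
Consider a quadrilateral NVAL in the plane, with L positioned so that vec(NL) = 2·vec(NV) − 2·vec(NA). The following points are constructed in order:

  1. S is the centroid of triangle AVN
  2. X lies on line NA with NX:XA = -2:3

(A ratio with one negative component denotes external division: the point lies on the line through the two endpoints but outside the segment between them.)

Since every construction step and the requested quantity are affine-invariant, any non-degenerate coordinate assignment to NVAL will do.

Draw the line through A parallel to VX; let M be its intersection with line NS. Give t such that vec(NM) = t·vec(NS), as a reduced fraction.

t = -3

Work in coordinates with N = (0, 0), V = (1, 0), A = (0, 1), L = (2, -2).
1. S is the centroid of triangle AVN ⇒ S = (1/3, 1/3)
2. X lies on line NA with NX:XA = -2:3 ⇒ X = (0, -2)
through A parallel to VX: direction (-1, -2); meets NS at M = (-1, -1)
M = N + t·(S−N) with t = -3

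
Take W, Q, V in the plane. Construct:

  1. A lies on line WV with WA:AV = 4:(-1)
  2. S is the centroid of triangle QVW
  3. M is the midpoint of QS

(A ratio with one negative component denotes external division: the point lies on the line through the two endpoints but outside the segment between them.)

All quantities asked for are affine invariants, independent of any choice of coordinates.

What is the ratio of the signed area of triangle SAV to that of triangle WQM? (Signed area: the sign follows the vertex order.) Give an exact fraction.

Set W = (0, 0), Q = (1, 0), V = (0, 1); any affine frame gives the same invariant.
1. A lies on line WV with WA:AV = 4:(-1) ⇒ A = (0, 4/3)
2. S is the centroid of triangle QVW ⇒ S = (1/3, 1/3)
3. M is the midpoint of QS ⇒ M = (2/3, 1/6)
2·[SAV] = 1/9, 2·[WQM] = 1/6
[SAV]:[WQM] = 1/9:1/6 = 2/3

[SAV]:[WQM] = 2/3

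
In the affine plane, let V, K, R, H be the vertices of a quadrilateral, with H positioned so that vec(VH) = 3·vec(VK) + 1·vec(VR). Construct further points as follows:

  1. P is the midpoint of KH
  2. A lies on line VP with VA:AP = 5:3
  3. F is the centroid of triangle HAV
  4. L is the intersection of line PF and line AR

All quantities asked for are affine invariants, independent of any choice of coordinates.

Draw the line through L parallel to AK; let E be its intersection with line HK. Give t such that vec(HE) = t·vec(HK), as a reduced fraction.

Work in coordinates with V = (0, 0), K = (1, 0), R = (0, 1), H = (3, 1).
1. P is the midpoint of KH ⇒ P = (2, 1/2)
2. A lies on line VP with VA:AP = 5:3 ⇒ A = (5/4, 5/16)
3. F is the centroid of triangle HAV ⇒ F = (17/12, 7/16)
4. L is the intersection of line PF and line AR ⇒ L = (25/23, 37/92)
through L parallel to AK: direction (-1/4, -5/16); meets HK at E = (14/23, -9/46)
E = H + t·(K−H) with t = 55/46

t = 55/46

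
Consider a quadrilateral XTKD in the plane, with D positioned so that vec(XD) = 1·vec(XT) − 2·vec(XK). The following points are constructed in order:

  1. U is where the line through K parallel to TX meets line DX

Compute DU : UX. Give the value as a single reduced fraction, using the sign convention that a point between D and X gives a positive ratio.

Assign X = (0, 0), T = (1, 0), K = (0, 1), D = (1, -2) — the answer is frame-independent, so this choice is without loss of generality.
1. U is where the line through K parallel to TX meets line DX ⇒ U = (-1/2, 1)
U = D + t·(X−D) with t = 3/2, so DU:UX = t:(1−t) = 3/2:-1/2

DU:UX = -3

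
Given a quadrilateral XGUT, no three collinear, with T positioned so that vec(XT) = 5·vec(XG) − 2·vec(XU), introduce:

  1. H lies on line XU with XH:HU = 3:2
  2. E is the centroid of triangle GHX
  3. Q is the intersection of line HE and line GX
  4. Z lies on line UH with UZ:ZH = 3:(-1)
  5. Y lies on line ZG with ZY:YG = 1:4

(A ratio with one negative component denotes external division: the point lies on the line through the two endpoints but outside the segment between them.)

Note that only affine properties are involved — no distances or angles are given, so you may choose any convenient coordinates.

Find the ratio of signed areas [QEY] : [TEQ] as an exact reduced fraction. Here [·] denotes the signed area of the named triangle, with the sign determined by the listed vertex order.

[QEY]:[TEQ] = 1/85

Assign X = (0, 0), G = (1, 0), U = (0, 1), T = (5, -2) — the answer is frame-independent, so this choice is without loss of generality.
1. H lies on line XU with XH:HU = 3:2 ⇒ H = (0, 3/5)
2. E is the centroid of triangle GHX ⇒ E = (1/3, 1/5)
3. Q is the intersection of line HE and line GX ⇒ Q = (1/2, 0)
4. Z lies on line UH with UZ:ZH = 3:(-1) ⇒ Z = (0, 2/5)
5. Y lies on line ZG with ZY:YG = 1:4 ⇒ Y = (1/5, 8/25)
2·[QEY] = 1/150, 2·[TEQ] = 17/30
[QEY]:[TEQ] = 1/150:17/30 = 1/85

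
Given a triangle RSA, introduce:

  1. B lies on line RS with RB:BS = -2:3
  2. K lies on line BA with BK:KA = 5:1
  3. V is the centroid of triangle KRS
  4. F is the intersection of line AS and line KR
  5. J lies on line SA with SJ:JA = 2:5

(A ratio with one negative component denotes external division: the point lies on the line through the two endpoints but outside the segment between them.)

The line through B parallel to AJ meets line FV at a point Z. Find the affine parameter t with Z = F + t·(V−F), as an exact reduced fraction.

Work in coordinates with R = (0, 0), S = (1, 0), A = (0, 1).
1. B lies on line RS with RB:BS = -2:3 ⇒ B = (-2, 0)
2. K lies on line BA with BK:KA = 5:1 ⇒ K = (-1/3, 5/6)
3. V is the centroid of triangle KRS ⇒ V = (2/9, 5/18)
4. F is the intersection of line AS and line KR ⇒ F = (-2/3, 5/3)
5. J lies on line SA with SJ:JA = 2:5 ⇒ J = (5/7, 2/7)
through B parallel to AJ: direction (5/7, -5/7); meets FV at Z = (14/3, -20/3)
Z = F + t·(V−F) with t = 6

t = 6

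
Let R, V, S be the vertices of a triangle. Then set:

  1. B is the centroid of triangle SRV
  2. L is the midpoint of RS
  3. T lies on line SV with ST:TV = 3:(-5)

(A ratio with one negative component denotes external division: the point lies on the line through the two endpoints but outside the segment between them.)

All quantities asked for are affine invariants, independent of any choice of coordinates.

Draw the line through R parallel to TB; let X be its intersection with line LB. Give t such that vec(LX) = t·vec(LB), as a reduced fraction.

t = -11/5

Set R = (0, 0), V = (1, 0), S = (0, 1); any affine frame gives the same invariant.
1. B is the centroid of triangle SRV ⇒ B = (1/3, 1/3)
2. L is the midpoint of RS ⇒ L = (0, 1/2)
3. T lies on line SV with ST:TV = 3:(-5) ⇒ T = (-3/2, 5/2)
through R parallel to TB: direction (11/6, -13/6); meets LB at X = (-11/15, 13/15)
X = L + t·(B−L) with t = -11/5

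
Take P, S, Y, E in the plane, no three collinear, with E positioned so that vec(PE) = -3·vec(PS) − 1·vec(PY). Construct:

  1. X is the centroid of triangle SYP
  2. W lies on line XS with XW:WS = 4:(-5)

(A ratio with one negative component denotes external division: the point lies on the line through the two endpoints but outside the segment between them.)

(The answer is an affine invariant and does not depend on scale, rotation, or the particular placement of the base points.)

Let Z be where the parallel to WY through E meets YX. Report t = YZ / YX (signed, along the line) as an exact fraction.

Set P = (0, 0), S = (1, 0), Y = (0, 1), E = (-3, -1); any affine frame gives the same invariant.
1. X is the centroid of triangle SYP ⇒ X = (1/3, 1/3)
2. W lies on line XS with XW:WS = 4:(-5) ⇒ W = (-7/3, 5/3)
through E parallel to WY: direction (7/3, -2/3); meets YX at Z = (5/3, -7/3)
Z = Y + t·(X−Y) with t = 5

t = 5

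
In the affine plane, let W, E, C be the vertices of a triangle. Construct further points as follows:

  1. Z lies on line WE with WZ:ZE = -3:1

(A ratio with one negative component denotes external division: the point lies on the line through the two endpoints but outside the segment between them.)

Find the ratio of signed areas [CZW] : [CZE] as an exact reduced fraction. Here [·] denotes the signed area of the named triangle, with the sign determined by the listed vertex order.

[CZW]:[CZE] = 3

Choose coordinates W = (0, 0), E = (1, 0), C = (0, 1).
1. Z lies on line WE with WZ:ZE = -3:1 ⇒ Z = (3/2, 0)
2·[CZW] = -3/2, 2·[CZE] = -1/2
[CZW]:[CZE] = -3/2:-1/2 = 3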